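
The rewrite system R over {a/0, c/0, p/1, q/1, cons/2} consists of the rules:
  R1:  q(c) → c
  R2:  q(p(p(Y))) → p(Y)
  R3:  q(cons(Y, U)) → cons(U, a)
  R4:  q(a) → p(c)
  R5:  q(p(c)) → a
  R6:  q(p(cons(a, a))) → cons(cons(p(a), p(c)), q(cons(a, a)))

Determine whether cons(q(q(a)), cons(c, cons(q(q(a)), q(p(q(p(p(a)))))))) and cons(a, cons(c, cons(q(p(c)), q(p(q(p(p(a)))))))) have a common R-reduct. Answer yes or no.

Reduce t₁ = cons(q(q(a)), cons(c, cons(q(q(a)), q(p(q(p(p(a)))))))):
1. cons(q(q(a)), cons(c, cons(q(q(a)), q(p(q(p(p(a))))))))  →  cons(q(p(c)), cons(c, cons(q(q(a)), q(p(q(p(p(a))))))))   [R4 at 1.1]
2. cons(q(p(c)), cons(c, cons(q(q(a)), q(p(q(p(p(a))))))))  →  cons(a, cons(c, cons(q(q(a)), q(p(q(p(p(a))))))))   [R5 at 1]
3. cons(a, cons(c, cons(q(q(a)), q(p(q(p(p(a))))))))  →  cons(a, cons(c, cons(q(p(c)), q(p(q(p(p(a))))))))   [R4 at 2.2.1.1]
4. cons(a, cons(c, cons(q(p(c)), q(p(q(p(p(a))))))))  →  cons(a, cons(c, cons(a, q(p(q(p(p(a))))))))   [R5 at 2.2.1]
5. cons(a, cons(c, cons(a, q(p(q(p(p(a))))))))  →  cons(a, cons(c, cons(a, q(p(p(a))))))   [R2 at 2.2.2.1.1]
6. cons(a, cons(c, cons(a, q(p(p(a))))))  →  cons(a, cons(c, cons(a, p(a))))   [R2 at 2.2.2]

Reduce t₂ = cons(a, cons(c, cons(q(p(c)), q(p(q(p(p(a)))))))):
1. cons(a, cons(c, cons(q(p(c)), q(p(q(p(p(a))))))))  →  cons(a, cons(c, cons(a, q(p(q(p(p(a))))))))   [R5 at 2.2.1]
2. cons(a, cons(c, cons(a, q(p(q(p(p(a))))))))  →  cons(a, cons(c, cons(a, q(p(p(a))))))   [R2 at 2.2.2.1.1]
3. cons(a, cons(c, cons(a, q(p(p(a))))))  →  cons(a, cons(c, cons(a, p(a))))   [R2 at 2.2.2]

yes — NF(t₁) = cons(a, cons(c, cons(a, p(a)))), NF(t₂) = cons(a, cons(c, cons(a, p(a))))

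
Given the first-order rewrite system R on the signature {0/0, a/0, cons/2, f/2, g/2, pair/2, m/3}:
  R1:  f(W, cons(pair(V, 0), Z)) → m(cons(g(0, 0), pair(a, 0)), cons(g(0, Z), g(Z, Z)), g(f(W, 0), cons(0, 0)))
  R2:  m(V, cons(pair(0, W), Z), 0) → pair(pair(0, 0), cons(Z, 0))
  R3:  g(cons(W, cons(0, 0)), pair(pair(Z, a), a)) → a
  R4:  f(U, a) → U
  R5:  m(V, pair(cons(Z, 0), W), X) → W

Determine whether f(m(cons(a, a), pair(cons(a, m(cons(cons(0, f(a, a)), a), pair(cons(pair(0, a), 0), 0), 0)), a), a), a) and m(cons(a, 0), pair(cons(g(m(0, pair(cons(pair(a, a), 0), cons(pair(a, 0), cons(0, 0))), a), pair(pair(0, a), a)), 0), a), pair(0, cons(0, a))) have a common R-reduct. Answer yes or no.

yes — NF(t₁) = a, NF(t₂) = a

Reduce t₁ = f(m(cons(a, a), pair(cons(a, m(cons(cons(0, f(a, a)), a), pair(cons(pair(0, a), 0), 0), 0)), a), a), a):
1. f(m(cons(a, a), pair(cons(a, m(cons(cons(0, f(a, a)), a), pair(cons(pair(0, a), 0), 0), 0)), a), a), a)  →  m(cons(a, a), pair(cons(a, m(cons(cons(0, f(a, a)), a), pair(cons(pair(0, a), 0), 0), 0)), a), a)   [R4 at ε]
2. m(cons(a, a), pair(cons(a, m(cons(cons(0, f(a, a)), a), pair(cons(pair(0, a), 0), 0), 0)), a), a)  →  m(cons(a, a), pair(cons(a, 0), a), a)   [R5 at 2.1.2]
3. m(cons(a, a), pair(cons(a, 0), a), a)  →  a   [R5 at ε]

Reduce t₂ = m(cons(a, 0), pair(cons(g(m(0, pair(cons(pair(a, a), 0), cons(pair(a, 0), cons(0, 0))), a), pair(pair(0, a), a)), 0), a), pair(0, cons(0, a))):
1. m(cons(a, 0), pair(cons(g(m(0, pair(cons(pair(a, a), 0), cons(pair(a, 0), cons(0, 0))), a), pair(pair(0, a), a)), 0), a), pair(0, cons(0, a)))  →  a   [R5 at ε]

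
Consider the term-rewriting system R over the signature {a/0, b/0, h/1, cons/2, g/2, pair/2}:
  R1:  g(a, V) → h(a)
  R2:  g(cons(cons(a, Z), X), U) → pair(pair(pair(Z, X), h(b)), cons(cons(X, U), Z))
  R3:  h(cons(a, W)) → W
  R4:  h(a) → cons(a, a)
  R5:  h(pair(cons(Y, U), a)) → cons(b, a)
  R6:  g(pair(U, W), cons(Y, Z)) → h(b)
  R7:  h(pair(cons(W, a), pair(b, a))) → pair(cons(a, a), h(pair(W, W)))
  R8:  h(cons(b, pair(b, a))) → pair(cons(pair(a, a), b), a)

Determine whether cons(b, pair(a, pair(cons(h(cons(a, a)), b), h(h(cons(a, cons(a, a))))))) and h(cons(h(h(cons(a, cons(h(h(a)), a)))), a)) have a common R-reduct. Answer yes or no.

no — NF(t₁) = cons(b, pair(a, pair(cons(a, b), a))), NF(t₂) = a

Reduce t₁ = cons(b, pair(a, pair(cons(h(cons(a, a)), b), h(h(cons(a, cons(a, a))))))):
1. cons(b, pair(a, pair(cons(h(cons(a, a)), b), h(h(cons(a, cons(a, a)))))))  →  cons(b, pair(a, pair(cons(a, b), h(h(cons(a, cons(a, a)))))))   [R3 at 2.2.1.1]
2. cons(b, pair(a, pair(cons(a, b), h(h(cons(a, cons(a, a)))))))  →  cons(b, pair(a, pair(cons(a, b), h(cons(a, a)))))   [R3 at 2.2.2.1]
3. cons(b, pair(a, pair(cons(a, b), h(cons(a, a)))))  →  cons(b, pair(a, pair(cons(a, b), a)))   [R3 at 2.2.2]

Reduce t₂ = h(cons(h(h(cons(a, cons(h(h(a)), a)))), a)):
1. h(cons(h(h(cons(a, cons(h(h(a)), a)))), a))  →  h(cons(h(cons(h(h(a)), a)), a))   [R3 at 1.1.1]
2. h(cons(h(cons(h(h(a)), a)), a))  →  h(cons(h(cons(h(cons(a, a)), a)), a))   [R4 at 1.1.1.1.1]
3. h(cons(h(cons(h(cons(a, a)), a)), a))  →  h(cons(h(cons(a, a)), a))   [R3 at 1.1.1.1]
4. h(cons(h(cons(a, a)), a))  →  h(cons(a, a))   [R3 at 1.1]
5. h(cons(a, a))  →  a   [R3 at ε]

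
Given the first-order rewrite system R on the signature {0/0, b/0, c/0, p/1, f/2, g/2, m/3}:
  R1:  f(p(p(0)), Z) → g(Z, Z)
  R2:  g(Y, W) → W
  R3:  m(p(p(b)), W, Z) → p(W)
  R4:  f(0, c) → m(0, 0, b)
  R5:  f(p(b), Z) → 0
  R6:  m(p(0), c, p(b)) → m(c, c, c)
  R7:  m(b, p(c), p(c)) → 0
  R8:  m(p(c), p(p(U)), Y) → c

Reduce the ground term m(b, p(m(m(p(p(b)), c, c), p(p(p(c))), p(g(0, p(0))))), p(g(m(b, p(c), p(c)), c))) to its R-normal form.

1. m(b, p(m(m(p(p(b)), c, c), p(p(p(c))), p(g(0, p(0))))), p(g(m(b, p(c), p(c)), c)))  →  m(b, p(m(p(c), p(p(p(c))), p(g(0, p(0))))), p(g(m(b, p(c), p(c)), c)))   [R3 at 2.1.1]
2. m(b, p(m(p(c), p(p(p(c))), p(g(0, p(0))))), p(g(m(b, p(c), p(c)), c)))  →  m(b, p(c), p(g(m(b, p(c), p(c)), c)))   [R8 at 2.1]
3. m(b, p(c), p(g(m(b, p(c), p(c)), c)))  →  m(b, p(c), p(c))   [R2 at 3.1]
4. m(b, p(c), p(c))  →  0   [R7 at ε]

0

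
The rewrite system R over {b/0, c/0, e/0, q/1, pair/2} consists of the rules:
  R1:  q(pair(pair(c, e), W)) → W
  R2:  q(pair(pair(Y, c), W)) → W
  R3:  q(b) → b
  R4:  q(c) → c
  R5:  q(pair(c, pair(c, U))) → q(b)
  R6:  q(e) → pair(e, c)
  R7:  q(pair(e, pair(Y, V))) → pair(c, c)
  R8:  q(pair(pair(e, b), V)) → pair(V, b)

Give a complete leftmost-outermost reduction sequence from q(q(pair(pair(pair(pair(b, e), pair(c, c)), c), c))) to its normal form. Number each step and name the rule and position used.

c

1. q(q(pair(pair(pair(pair(b, e), pair(c, c)), c), c)))  →  q(c)   [R2 at 1]
2. q(c)  →  c   [R4 at ε]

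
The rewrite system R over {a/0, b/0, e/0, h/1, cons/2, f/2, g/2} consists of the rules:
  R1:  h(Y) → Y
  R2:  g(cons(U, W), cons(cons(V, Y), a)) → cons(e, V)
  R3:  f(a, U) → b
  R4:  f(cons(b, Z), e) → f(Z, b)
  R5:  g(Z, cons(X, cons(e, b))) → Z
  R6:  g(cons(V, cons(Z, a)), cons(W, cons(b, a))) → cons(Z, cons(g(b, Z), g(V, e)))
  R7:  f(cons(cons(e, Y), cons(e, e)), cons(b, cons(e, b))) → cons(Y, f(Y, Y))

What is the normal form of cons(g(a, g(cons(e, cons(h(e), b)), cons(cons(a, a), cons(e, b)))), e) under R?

cons(a, e)

1. cons(g(a, g(cons(e, cons(h(e), b)), cons(cons(a, a), cons(e, b)))), e)  →  cons(g(a, cons(e, cons(h(e), b))), e)   [R5 at 1.2]
2. cons(g(a, cons(e, cons(h(e), b))), e)  →  cons(g(a, cons(e, cons(e, b))), e)   [R1 at 1.2.2.1]
3. cons(g(a, cons(e, cons(e, b))), e)  →  cons(a, e)   [R5 at 1]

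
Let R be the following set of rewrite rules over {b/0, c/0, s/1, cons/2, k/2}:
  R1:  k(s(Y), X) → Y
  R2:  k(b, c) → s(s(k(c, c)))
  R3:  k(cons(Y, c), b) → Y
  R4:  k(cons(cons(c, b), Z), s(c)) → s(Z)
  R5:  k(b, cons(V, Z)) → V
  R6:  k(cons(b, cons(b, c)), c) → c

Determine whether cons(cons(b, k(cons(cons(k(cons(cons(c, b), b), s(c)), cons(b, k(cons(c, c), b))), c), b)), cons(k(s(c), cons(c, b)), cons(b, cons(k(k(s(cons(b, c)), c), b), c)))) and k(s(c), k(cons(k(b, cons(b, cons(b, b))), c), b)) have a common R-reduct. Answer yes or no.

no — NF(t₁) = cons(cons(b, cons(s(b), cons(b, c))), cons(c, cons(b, cons(b, c)))), NF(t₂) = c

Reduce t₁ = cons(cons(b, k(cons(cons(k(cons(cons(c, b), b), s(c)), cons(b, k(cons(c, c), b))), c), b)), cons(k(s(c), cons(c, b)), cons(b, cons(k(k(s(cons(b, c)), c), b), c)))):
1. cons(cons(b, k(cons(cons(k(cons(cons(c, b), b), s(c)), cons(b, k(cons(c, c), b))), c), b)), cons(k(s(c), cons(c, b)), cons(b, cons(k(k(s(cons(b, c)), c), b), c))))  →  cons(cons(b, cons(k(cons(cons(c, b), b), s(c)), cons(b, k(cons(c, c), b)))), cons(k(s(c), cons(c, b)), cons(b, cons(k(k(s(cons(b, c)), c), b), c))))   [R3 at 1.2]
2. cons(cons(b, cons(k(cons(cons(c, b), b), s(c)), cons(b, k(cons(c, c), b)))), cons(k(s(c), cons(c, b)), cons(b, cons(k(k(s(cons(b, c)), c), b), c))))  →  cons(cons(b, cons(s(b), cons(b, k(cons(c, c), b)))), cons(k(s(c), cons(c, b)), cons(b, cons(k(k(s(cons(b, c)), c), b), c))))   [R4 at 1.2.1]
3. cons(cons(b, cons(s(b), cons(b, k(cons(c, c), b)))), cons(k(s(c), cons(c, b)), cons(b, cons(k(k(s(cons(b, c)), c), b), c))))  →  cons(cons(b, cons(s(b), cons(b, c))), cons(k(s(c), cons(c, b)), cons(b, cons(k(k(s(cons(b, c)), c), b), c))))   [R3 at 1.2.2.2]
4. cons(cons(b, cons(s(b), cons(b, c))), cons(k(s(c), cons(c, b)), cons(b, cons(k(k(s(cons(b, c)), c), b), c))))  →  cons(cons(b, cons(s(b), cons(b, c))), cons(c, cons(b, cons(k(k(s(cons(b, c)), c), b), c))))   [R1 at 2.1]
5. cons(cons(b, cons(s(b), cons(b, c))), cons(c, cons(b, cons(k(k(s(cons(b, c)), c), b), c))))  →  cons(cons(b, cons(s(b), cons(b, c))), cons(c, cons(b, cons(k(cons(b, c), b), c))))   [R1 at 2.2.2.1.1]
6. cons(cons(b, cons(s(b), cons(b, c))), cons(c, cons(b, cons(k(cons(b, c), b), c))))  →  cons(cons(b, cons(s(b), cons(b, c))), cons(c, cons(b, cons(b, c))))   [R3 at 2.2.2.1]

Reduce t₂ = k(s(c), k(cons(k(b, cons(b, cons(b, b))), c), b)):
1. k(s(c), k(cons(k(b, cons(b, cons(b, b))), c), b))  →  c   [R1 at ε]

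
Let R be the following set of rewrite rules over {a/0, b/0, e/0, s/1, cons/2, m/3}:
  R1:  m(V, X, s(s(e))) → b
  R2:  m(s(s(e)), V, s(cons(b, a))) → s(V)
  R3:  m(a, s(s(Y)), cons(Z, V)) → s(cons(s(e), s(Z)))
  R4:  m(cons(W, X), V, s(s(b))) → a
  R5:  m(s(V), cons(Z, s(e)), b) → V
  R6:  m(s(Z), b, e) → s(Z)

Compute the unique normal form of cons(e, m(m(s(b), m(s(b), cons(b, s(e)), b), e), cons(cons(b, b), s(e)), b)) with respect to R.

1. cons(e, m(m(s(b), m(s(b), cons(b, s(e)), b), e), cons(cons(b, b), s(e)), b))  →  cons(e, m(m(s(b), b, e), cons(cons(b, b), s(e)), b))   [R5 at 2.1.2]
2. cons(e, m(m(s(b), b, e), cons(cons(b, b), s(e)), b))  →  cons(e, m(s(b), cons(cons(b, b), s(e)), b))   [R6 at 2.1]
3. cons(e, m(s(b), cons(cons(b, b), s(e)), b))  →  cons(e, b)   [R5 at 2]

cons(e, b)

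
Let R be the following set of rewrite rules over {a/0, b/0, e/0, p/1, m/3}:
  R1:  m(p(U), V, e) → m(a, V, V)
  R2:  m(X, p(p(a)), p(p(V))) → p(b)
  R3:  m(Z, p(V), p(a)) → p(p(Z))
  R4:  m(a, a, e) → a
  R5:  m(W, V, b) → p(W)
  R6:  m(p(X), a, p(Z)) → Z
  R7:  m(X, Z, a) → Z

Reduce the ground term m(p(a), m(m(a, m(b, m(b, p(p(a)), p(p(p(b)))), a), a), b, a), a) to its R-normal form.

b

1. m(p(a), m(m(a, m(b, m(b, p(p(a)), p(p(p(b)))), a), a), b, a), a)  →  m(m(a, m(b, m(b, p(p(a)), p(p(p(b)))), a), a), b, a)   [R7 at ε]
2. m(m(a, m(b, m(b, p(p(a)), p(p(p(b)))), a), a), b, a)  →  b   [R7 at ε]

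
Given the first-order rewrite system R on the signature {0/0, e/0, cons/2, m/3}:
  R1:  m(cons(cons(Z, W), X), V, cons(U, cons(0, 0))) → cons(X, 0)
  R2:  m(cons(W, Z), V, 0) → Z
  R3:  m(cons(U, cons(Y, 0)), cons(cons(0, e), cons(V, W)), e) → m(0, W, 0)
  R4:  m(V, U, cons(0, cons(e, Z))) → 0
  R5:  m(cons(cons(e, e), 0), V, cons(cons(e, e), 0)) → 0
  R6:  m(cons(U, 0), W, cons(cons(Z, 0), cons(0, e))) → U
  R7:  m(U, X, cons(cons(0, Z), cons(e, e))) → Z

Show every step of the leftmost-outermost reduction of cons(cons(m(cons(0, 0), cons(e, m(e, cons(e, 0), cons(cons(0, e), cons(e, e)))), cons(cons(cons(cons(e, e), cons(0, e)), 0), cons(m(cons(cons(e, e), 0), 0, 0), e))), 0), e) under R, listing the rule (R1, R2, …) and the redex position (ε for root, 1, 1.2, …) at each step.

cons(cons(0, 0), e)

1. cons(cons(m(cons(0, 0), cons(e, m(e, cons(e, 0), cons(cons(0, e), cons(e, e)))), cons(cons(cons(cons(e, e), cons(0, e)), 0), cons(m(cons(cons(e, e), 0), 0, 0), e))), 0), e)  →  cons(cons(m(cons(0, 0), cons(e, e), cons(cons(cons(cons(e, e), cons(0, e)), 0), cons(m(cons(cons(e, e), 0), 0, 0), e))), 0), e)   [R7 at 1.1.2.2]
2. cons(cons(m(cons(0, 0), cons(e, e), cons(cons(cons(cons(e, e), cons(0, e)), 0), cons(m(cons(cons(e, e), 0), 0, 0), e))), 0), e)  →  cons(cons(m(cons(0, 0), cons(e, e), cons(cons(cons(cons(e, e), cons(0, e)), 0), cons(0, e))), 0), e)   [R2 at 1.1.3.2.1]
3. cons(cons(m(cons(0, 0), cons(e, e), cons(cons(cons(cons(e, e), cons(0, e)), 0), cons(0, e))), 0), e)  →  cons(cons(0, 0), e)   [R6 at 1.1]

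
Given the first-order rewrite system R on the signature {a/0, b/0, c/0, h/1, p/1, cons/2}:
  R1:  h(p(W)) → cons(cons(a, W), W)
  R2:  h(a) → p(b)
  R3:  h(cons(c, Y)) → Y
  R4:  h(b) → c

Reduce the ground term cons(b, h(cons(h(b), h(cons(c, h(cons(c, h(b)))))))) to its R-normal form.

1. cons(b, h(cons(h(b), h(cons(c, h(cons(c, h(b))))))))  →  cons(b, h(cons(c, h(cons(c, h(cons(c, h(b))))))))   [R4 at 2.1.1]
2. cons(b, h(cons(c, h(cons(c, h(cons(c, h(b))))))))  →  cons(b, h(cons(c, h(cons(c, h(b))))))   [R3 at 2]
3. cons(b, h(cons(c, h(cons(c, h(b))))))  →  cons(b, h(cons(c, h(b))))   [R3 at 2]
4. cons(b, h(cons(c, h(b))))  →  cons(b, h(b))   [R3 at 2]
5. cons(b, h(b))  →  cons(b, c)   [R4 at 2]

cons(b, c)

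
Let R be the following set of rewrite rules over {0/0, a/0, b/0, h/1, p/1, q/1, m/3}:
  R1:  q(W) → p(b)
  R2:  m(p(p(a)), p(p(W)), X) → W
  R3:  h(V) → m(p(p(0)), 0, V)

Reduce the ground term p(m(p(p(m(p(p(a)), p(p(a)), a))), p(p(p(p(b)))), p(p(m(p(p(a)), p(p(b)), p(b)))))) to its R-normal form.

p(p(p(b)))

1. p(m(p(p(m(p(p(a)), p(p(a)), a))), p(p(p(p(b)))), p(p(m(p(p(a)), p(p(b)), p(b))))))  →  p(m(p(p(a)), p(p(p(p(b)))), p(p(m(p(p(a)), p(p(b)), p(b))))))   [R2 at 1.1.1.1]
2. p(m(p(p(a)), p(p(p(p(b)))), p(p(m(p(p(a)), p(p(b)), p(b))))))  →  p(p(p(b)))   [R2 at 1]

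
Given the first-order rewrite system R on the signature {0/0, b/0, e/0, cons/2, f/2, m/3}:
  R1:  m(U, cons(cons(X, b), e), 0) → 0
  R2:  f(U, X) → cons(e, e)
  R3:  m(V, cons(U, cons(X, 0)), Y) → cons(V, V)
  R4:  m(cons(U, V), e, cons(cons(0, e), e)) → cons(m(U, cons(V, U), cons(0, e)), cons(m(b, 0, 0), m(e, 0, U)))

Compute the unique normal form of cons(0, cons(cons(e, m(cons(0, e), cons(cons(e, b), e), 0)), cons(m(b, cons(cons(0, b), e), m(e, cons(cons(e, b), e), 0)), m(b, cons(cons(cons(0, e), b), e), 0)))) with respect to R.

1. cons(0, cons(cons(e, m(cons(0, e), cons(cons(e, b), e), 0)), cons(m(b, cons(cons(0, b), e), m(e, cons(cons(e, b), e), 0)), m(b, cons(cons(cons(0, e), b), e), 0))))  →  cons(0, cons(cons(e, 0), cons(m(b, cons(cons(0, b), e), m(e, cons(cons(e, b), e), 0)), m(b, cons(cons(cons(0, e), b), e), 0))))   [R1 at 2.1.2]
2. cons(0, cons(cons(e, 0), cons(m(b, cons(cons(0, b), e), m(e, cons(cons(e, b), e), 0)), m(b, cons(cons(cons(0, e), b), e), 0))))  →  cons(0, cons(cons(e, 0), cons(m(b, cons(cons(0, b), e), 0), m(b, cons(cons(cons(0, e), b), e), 0))))   [R1 at 2.2.1.3]
3. cons(0, cons(cons(e, 0), cons(m(b, cons(cons(0, b), e), 0), m(b, cons(cons(cons(0, e), b), e), 0))))  →  cons(0, cons(cons(e, 0), cons(0, m(b, cons(cons(cons(0, e), b), e), 0))))   [R1 at 2.2.1]
4. cons(0, cons(cons(e, 0), cons(0, m(b, cons(cons(cons(0, e), b), e), 0))))  →  cons(0, cons(cons(e, 0), cons(0, 0)))   [R1 at 2.2.2]

cons(0, cons(cons(e, 0), cons(0, 0)))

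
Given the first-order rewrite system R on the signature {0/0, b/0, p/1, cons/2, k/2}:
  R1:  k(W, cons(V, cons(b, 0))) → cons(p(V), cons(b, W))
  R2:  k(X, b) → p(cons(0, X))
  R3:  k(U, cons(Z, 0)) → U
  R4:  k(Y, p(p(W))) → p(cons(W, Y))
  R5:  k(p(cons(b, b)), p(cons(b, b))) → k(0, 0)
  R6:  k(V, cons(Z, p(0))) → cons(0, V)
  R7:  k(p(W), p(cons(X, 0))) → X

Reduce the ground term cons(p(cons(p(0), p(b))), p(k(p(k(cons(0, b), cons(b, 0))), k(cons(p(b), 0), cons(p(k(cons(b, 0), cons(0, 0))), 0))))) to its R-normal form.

cons(p(cons(p(0), p(b))), p(p(cons(0, b))))

1. cons(p(cons(p(0), p(b))), p(k(p(k(cons(0, b), cons(b, 0))), k(cons(p(b), 0), cons(p(k(cons(b, 0), cons(0, 0))), 0)))))  →  cons(p(cons(p(0), p(b))), p(k(p(cons(0, b)), k(cons(p(b), 0), cons(p(k(cons(b, 0), cons(0, 0))), 0)))))   [R3 at 2.1.1.1]
2. cons(p(cons(p(0), p(b))), p(k(p(cons(0, b)), k(cons(p(b), 0), cons(p(k(cons(b, 0), cons(0, 0))), 0)))))  →  cons(p(cons(p(0), p(b))), p(k(p(cons(0, b)), cons(p(b), 0))))   [R3 at 2.1.2]
3. cons(p(cons(p(0), p(b))), p(k(p(cons(0, b)), cons(p(b), 0))))  →  cons(p(cons(p(0), p(b))), p(p(cons(0, b))))   [R3 at 2.1]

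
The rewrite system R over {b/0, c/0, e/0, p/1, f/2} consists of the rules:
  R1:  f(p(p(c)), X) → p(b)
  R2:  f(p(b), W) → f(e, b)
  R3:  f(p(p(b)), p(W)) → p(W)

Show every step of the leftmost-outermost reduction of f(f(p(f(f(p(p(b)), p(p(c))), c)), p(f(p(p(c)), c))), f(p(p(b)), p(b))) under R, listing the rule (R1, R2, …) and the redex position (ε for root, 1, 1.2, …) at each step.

p(b)

1. f(f(p(f(f(p(p(b)), p(p(c))), c)), p(f(p(p(c)), c))), f(p(p(b)), p(b)))  →  f(f(p(f(p(p(c)), c)), p(f(p(p(c)), c))), f(p(p(b)), p(b)))   [R3 at 1.1.1.1]
2. f(f(p(f(p(p(c)), c)), p(f(p(p(c)), c))), f(p(p(b)), p(b)))  →  f(f(p(p(b)), p(f(p(p(c)), c))), f(p(p(b)), p(b)))   [R1 at 1.1.1]
3. f(f(p(p(b)), p(f(p(p(c)), c))), f(p(p(b)), p(b)))  →  f(p(f(p(p(c)), c)), f(p(p(b)), p(b)))   [R3 at 1]
4. f(p(f(p(p(c)), c)), f(p(p(b)), p(b)))  →  f(p(p(b)), f(p(p(b)), p(b)))   [R1 at 1.1]
5. f(p(p(b)), f(p(p(b)), p(b)))  →  f(p(p(b)), p(b))   [R3 at 2]
6. f(p(p(b)), p(b))  →  p(b)   [R3 at ε]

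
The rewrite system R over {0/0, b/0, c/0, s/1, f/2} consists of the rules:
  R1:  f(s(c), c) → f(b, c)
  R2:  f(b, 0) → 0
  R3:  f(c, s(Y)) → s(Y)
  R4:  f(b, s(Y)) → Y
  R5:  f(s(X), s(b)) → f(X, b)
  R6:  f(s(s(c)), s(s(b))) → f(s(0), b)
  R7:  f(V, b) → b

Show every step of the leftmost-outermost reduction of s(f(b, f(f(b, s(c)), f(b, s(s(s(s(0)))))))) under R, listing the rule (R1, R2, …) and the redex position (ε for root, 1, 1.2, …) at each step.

1. s(f(b, f(f(b, s(c)), f(b, s(s(s(s(0))))))))  →  s(f(b, f(c, f(b, s(s(s(s(0))))))))   [R4 at 1.2.1]
2. s(f(b, f(c, f(b, s(s(s(s(0))))))))  →  s(f(b, f(c, s(s(s(0))))))   [R4 at 1.2.2]
3. s(f(b, f(c, s(s(s(0))))))  →  s(f(b, s(s(s(0)))))   [R3 at 1.2]
4. s(f(b, s(s(s(0)))))  →  s(s(s(0)))   [R4 at 1]

s(s(s(0)))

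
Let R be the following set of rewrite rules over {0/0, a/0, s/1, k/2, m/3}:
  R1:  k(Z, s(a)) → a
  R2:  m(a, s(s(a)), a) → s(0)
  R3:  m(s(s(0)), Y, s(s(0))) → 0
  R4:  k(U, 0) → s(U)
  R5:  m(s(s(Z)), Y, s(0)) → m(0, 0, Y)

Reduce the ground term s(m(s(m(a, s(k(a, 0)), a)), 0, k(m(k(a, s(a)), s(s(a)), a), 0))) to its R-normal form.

s(0)

1. s(m(s(m(a, s(k(a, 0)), a)), 0, k(m(k(a, s(a)), s(s(a)), a), 0)))  →  s(m(s(m(a, s(s(a)), a)), 0, k(m(k(a, s(a)), s(s(a)), a), 0)))   [R4 at 1.1.1.2.1]
2. s(m(s(m(a, s(s(a)), a)), 0, k(m(k(a, s(a)), s(s(a)), a), 0)))  →  s(m(s(s(0)), 0, k(m(k(a, s(a)), s(s(a)), a), 0)))   [R2 at 1.1.1]
3. s(m(s(s(0)), 0, k(m(k(a, s(a)), s(s(a)), a), 0)))  →  s(m(s(s(0)), 0, s(m(k(a, s(a)), s(s(a)), a))))   [R4 at 1.3]
4. s(m(s(s(0)), 0, s(m(k(a, s(a)), s(s(a)), a))))  →  s(m(s(s(0)), 0, s(m(a, s(s(a)), a))))   [R1 at 1.3.1.1]
5. s(m(s(s(0)), 0, s(m(a, s(s(a)), a))))  →  s(m(s(s(0)), 0, s(s(0))))   [R2 at 1.3.1]
6. s(m(s(s(0)), 0, s(s(0))))  →  s(0)   [R3 at 1]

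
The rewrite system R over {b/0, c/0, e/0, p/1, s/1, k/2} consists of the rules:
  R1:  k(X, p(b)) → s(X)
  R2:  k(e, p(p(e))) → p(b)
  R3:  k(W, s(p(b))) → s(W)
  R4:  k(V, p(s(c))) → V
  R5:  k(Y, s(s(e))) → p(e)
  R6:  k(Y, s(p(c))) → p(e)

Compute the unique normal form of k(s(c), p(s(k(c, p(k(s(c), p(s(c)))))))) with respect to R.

1. k(s(c), p(s(k(c, p(k(s(c), p(s(c))))))))  →  k(s(c), p(s(k(c, p(s(c))))))   [R4 at 2.1.1.2.1]
2. k(s(c), p(s(k(c, p(s(c))))))  →  k(s(c), p(s(c)))   [R4 at 2.1.1]
3. k(s(c), p(s(c)))  →  s(c)   [R4 at ε]

s(c)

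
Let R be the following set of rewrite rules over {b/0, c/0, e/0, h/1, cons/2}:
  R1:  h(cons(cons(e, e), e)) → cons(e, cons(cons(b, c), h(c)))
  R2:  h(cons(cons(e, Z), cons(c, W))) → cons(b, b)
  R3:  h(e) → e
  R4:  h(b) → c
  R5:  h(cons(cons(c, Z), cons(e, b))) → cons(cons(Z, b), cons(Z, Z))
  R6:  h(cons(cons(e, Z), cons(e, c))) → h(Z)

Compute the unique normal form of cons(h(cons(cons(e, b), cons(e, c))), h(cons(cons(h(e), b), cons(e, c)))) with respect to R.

cons(c, c)

1. cons(h(cons(cons(e, b), cons(e, c))), h(cons(cons(h(e), b), cons(e, c))))  →  cons(h(b), h(cons(cons(h(e), b), cons(e, c))))   [R6 at 1]
2. cons(h(b), h(cons(cons(h(e), b), cons(e, c))))  →  cons(c, h(cons(cons(h(e), b), cons(e, c))))   [R4 at 1]
3. cons(c, h(cons(cons(h(e), b), cons(e, c))))  →  cons(c, h(cons(cons(e, b), cons(e, c))))   [R3 at 2.1.1.1]
4. cons(c, h(cons(cons(e, b), cons(e, c))))  →  cons(c, h(b))   [R6 at 2]
5. cons(c, h(b))  →  cons(c, c)   [R4 at 2]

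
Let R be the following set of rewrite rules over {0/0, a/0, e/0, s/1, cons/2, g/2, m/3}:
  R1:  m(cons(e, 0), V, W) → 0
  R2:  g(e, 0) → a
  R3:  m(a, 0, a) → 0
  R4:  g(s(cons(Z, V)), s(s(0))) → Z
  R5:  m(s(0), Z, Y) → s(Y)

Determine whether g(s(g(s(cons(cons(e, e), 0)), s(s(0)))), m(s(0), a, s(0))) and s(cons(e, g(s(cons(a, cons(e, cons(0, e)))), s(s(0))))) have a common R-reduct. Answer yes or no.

Reduce t₁ = g(s(g(s(cons(cons(e, e), 0)), s(s(0)))), m(s(0), a, s(0))):
1. g(s(g(s(cons(cons(e, e), 0)), s(s(0)))), m(s(0), a, s(0)))  →  g(s(cons(e, e)), m(s(0), a, s(0)))   [R4 at 1.1]
2. g(s(cons(e, e)), m(s(0), a, s(0)))  →  g(s(cons(e, e)), s(s(0)))   [R5 at 2]
3. g(s(cons(e, e)), s(s(0)))  →  e   [R4 at ε]

Reduce t₂ = s(cons(e, g(s(cons(a, cons(e, cons(0, e)))), s(s(0))))):
1. s(cons(e, g(s(cons(a, cons(e, cons(0, e)))), s(s(0)))))  →  s(cons(e, a))   [R4 at 1.2]

no — NF(t₁) = e, NF(t₂) = s(cons(e, a))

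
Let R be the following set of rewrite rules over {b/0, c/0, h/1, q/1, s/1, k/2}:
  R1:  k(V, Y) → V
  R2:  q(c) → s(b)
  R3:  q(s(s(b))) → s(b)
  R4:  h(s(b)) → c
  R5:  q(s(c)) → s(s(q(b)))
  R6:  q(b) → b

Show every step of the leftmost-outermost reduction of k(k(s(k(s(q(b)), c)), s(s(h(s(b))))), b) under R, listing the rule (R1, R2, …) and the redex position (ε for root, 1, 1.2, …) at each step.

1. k(k(s(k(s(q(b)), c)), s(s(h(s(b))))), b)  →  k(s(k(s(q(b)), c)), s(s(h(s(b)))))   [R1 at ε]
2. k(s(k(s(q(b)), c)), s(s(h(s(b)))))  →  s(k(s(q(b)), c))   [R1 at ε]
3. s(k(s(q(b)), c))  →  s(s(q(b)))   [R1 at 1]
4. s(s(q(b)))  →  s(s(b))   [R6 at 1.1]

s(s(b))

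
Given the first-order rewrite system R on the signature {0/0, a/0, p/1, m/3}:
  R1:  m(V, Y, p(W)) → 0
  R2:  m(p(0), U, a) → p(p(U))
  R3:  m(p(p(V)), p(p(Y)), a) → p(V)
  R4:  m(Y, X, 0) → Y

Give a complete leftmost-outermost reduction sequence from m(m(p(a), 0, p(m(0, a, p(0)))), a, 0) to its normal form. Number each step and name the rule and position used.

1. m(m(p(a), 0, p(m(0, a, p(0)))), a, 0)  →  m(p(a), 0, p(m(0, a, p(0))))   [R4 at ε]
2. m(p(a), 0, p(m(0, a, p(0))))  →  0   [R1 at ε]

0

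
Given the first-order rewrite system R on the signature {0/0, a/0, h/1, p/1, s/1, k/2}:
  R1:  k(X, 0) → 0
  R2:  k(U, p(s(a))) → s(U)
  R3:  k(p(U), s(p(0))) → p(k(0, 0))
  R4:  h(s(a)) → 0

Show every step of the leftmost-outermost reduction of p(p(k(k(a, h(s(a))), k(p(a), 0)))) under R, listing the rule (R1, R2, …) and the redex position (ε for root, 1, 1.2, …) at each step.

1. p(p(k(k(a, h(s(a))), k(p(a), 0))))  →  p(p(k(k(a, 0), k(p(a), 0))))   [R4 at 1.1.1.2]
2. p(p(k(k(a, 0), k(p(a), 0))))  →  p(p(k(0, k(p(a), 0))))   [R1 at 1.1.1]
3. p(p(k(0, k(p(a), 0))))  →  p(p(k(0, 0)))   [R1 at 1.1.2]
4. p(p(k(0, 0)))  →  p(p(0))   [R1 at 1.1]

p(p(0))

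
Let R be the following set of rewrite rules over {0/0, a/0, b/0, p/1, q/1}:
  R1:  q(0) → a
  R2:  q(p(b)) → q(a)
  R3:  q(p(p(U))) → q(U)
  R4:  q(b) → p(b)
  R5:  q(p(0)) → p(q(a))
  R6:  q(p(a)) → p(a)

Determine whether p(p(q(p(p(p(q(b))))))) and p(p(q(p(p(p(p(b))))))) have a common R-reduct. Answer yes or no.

Reduce t₁ = p(p(q(p(p(p(q(b))))))):
1. p(p(q(p(p(p(q(b)))))))  →  p(p(q(p(q(b)))))   [R3 at 1.1]
2. p(p(q(p(q(b)))))  →  p(p(q(p(p(b)))))   [R4 at 1.1.1.1]
3. p(p(q(p(p(b)))))  →  p(p(q(b)))   [R3 at 1.1]
4. p(p(q(b)))  →  p(p(p(b)))   [R4 at 1.1]

Reduce t₂ = p(p(q(p(p(p(p(b))))))):
1. p(p(q(p(p(p(p(b)))))))  →  p(p(q(p(p(b)))))   [R3 at 1.1]
2. p(p(q(p(p(b)))))  →  p(p(q(b)))   [R3 at 1.1]
3. p(p(q(b)))  →  p(p(p(b)))   [R4 at 1.1]

yes — NF(t₁) = p(p(p(b))), NF(t₂) = p(p(p(b)))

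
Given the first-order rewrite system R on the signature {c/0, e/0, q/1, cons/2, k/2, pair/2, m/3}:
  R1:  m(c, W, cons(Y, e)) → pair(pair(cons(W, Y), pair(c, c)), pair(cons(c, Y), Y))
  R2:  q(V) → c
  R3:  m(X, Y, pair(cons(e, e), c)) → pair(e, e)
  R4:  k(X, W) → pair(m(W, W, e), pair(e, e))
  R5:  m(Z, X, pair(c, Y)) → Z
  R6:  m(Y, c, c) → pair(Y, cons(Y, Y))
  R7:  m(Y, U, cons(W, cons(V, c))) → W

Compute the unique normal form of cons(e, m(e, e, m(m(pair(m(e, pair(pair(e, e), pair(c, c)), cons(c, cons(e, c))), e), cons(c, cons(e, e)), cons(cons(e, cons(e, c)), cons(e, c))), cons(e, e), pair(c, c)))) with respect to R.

1. cons(e, m(e, e, m(m(pair(m(e, pair(pair(e, e), pair(c, c)), cons(c, cons(e, c))), e), cons(c, cons(e, e)), cons(cons(e, cons(e, c)), cons(e, c))), cons(e, e), pair(c, c))))  →  cons(e, m(e, e, m(pair(m(e, pair(pair(e, e), pair(c, c)), cons(c, cons(e, c))), e), cons(c, cons(e, e)), cons(cons(e, cons(e, c)), cons(e, c)))))   [R5 at 2.3]
2. cons(e, m(e, e, m(pair(m(e, pair(pair(e, e), pair(c, c)), cons(c, cons(e, c))), e), cons(c, cons(e, e)), cons(cons(e, cons(e, c)), cons(e, c)))))  →  cons(e, m(e, e, cons(e, cons(e, c))))   [R7 at 2.3]
3. cons(e, m(e, e, cons(e, cons(e, c))))  →  cons(e, e)   [R7 at 2]

cons(e, e)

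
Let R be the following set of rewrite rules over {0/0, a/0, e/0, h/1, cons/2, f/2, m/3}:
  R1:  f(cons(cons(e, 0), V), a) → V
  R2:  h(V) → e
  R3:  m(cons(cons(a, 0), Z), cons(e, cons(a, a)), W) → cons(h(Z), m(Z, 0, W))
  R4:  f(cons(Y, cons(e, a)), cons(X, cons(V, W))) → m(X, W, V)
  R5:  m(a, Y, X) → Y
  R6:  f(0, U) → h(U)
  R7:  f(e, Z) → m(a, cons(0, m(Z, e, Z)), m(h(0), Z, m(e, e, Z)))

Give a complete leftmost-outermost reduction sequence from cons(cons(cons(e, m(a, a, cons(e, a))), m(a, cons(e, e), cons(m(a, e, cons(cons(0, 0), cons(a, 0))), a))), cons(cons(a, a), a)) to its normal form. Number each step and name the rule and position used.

cons(cons(cons(e, a), cons(e, e)), cons(cons(a, a), a))

1. cons(cons(cons(e, m(a, a, cons(e, a))), m(a, cons(e, e), cons(m(a, e, cons(cons(0, 0), cons(a, 0))), a))), cons(cons(a, a), a))  →  cons(cons(cons(e, a), m(a, cons(e, e), cons(m(a, e, cons(cons(0, 0), cons(a, 0))), a))), cons(cons(a, a), a))   [R5 at 1.1.2]
2. cons(cons(cons(e, a), m(a, cons(e, e), cons(m(a, e, cons(cons(0, 0), cons(a, 0))), a))), cons(cons(a, a), a))  →  cons(cons(cons(e, a), cons(e, e)), cons(cons(a, a), a))   [R5 at 1.2]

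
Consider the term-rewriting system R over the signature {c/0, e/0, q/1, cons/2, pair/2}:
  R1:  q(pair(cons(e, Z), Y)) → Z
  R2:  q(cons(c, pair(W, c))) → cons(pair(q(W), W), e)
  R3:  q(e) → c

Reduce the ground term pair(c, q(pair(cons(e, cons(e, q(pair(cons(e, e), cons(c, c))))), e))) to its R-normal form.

pair(c, cons(e, e))

1. pair(c, q(pair(cons(e, cons(e, q(pair(cons(e, e), cons(c, c))))), e)))  →  pair(c, cons(e, q(pair(cons(e, e), cons(c, c)))))   [R1 at 2]
2. pair(c, cons(e, q(pair(cons(e, e), cons(c, c)))))  →  pair(c, cons(e, e))   [R1 at 2.2]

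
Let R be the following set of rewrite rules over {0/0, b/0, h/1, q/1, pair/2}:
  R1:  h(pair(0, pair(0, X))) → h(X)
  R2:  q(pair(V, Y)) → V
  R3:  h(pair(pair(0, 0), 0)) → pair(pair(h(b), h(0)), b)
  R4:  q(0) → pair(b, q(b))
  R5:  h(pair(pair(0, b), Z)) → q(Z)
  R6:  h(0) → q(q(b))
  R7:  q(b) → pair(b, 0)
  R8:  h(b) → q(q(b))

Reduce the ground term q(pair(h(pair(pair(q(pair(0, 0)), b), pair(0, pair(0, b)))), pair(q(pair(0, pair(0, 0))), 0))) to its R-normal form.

1. q(pair(h(pair(pair(q(pair(0, 0)), b), pair(0, pair(0, b)))), pair(q(pair(0, pair(0, 0))), 0)))  →  h(pair(pair(q(pair(0, 0)), b), pair(0, pair(0, b))))   [R2 at ε]
2. h(pair(pair(q(pair(0, 0)), b), pair(0, pair(0, b))))  →  h(pair(pair(0, b), pair(0, pair(0, b))))   [R2 at 1.1.1]
3. h(pair(pair(0, b), pair(0, pair(0, b))))  →  q(pair(0, pair(0, b)))   [R5 at ε]
4. q(pair(0, pair(0, b)))  →  0   [R2 at ε]

0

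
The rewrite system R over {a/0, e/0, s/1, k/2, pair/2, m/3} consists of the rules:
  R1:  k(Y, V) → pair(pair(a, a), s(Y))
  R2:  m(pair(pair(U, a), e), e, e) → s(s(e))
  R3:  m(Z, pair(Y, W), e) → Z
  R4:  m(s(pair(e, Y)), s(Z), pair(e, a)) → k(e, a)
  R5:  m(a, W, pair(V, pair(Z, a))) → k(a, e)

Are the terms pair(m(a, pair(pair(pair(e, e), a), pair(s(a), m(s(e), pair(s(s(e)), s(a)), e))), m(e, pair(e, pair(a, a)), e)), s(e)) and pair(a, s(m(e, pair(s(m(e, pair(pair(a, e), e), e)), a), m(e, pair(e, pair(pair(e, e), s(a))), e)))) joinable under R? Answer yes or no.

Reduce t₁ = pair(m(a, pair(pair(pair(e, e), a), pair(s(a), m(s(e), pair(s(s(e)), s(a)), e))), m(e, pair(e, pair(a, a)), e)), s(e)):
1. pair(m(a, pair(pair(pair(e, e), a), pair(s(a), m(s(e), pair(s(s(e)), s(a)), e))), m(e, pair(e, pair(a, a)), e)), s(e))  →  pair(m(a, pair(pair(pair(e, e), a), pair(s(a), s(e))), m(e, pair(e, pair(a, a)), e)), s(e))   [R3 at 1.2.2.2]
2. pair(m(a, pair(pair(pair(e, e), a), pair(s(a), s(e))), m(e, pair(e, pair(a, a)), e)), s(e))  →  pair(m(a, pair(pair(pair(e, e), a), pair(s(a), s(e))), e), s(e))   [R3 at 1.3]
3. pair(m(a, pair(pair(pair(e, e), a), pair(s(a), s(e))), e), s(e))  →  pair(a, s(e))   [R3 at 1]

Reduce t₂ = pair(a, s(m(e, pair(s(m(e, pair(pair(a, e), e), e)), a), m(e, pair(e, pair(pair(e, e), s(a))), e)))):
1. pair(a, s(m(e, pair(s(m(e, pair(pair(a, e), e), e)), a), m(e, pair(e, pair(pair(e, e), s(a))), e))))  →  pair(a, s(m(e, pair(s(e), a), m(e, pair(e, pair(pair(e, e), s(a))), e))))   [R3 at 2.1.2.1.1]
2. pair(a, s(m(e, pair(s(e), a), m(e, pair(e, pair(pair(e, e), s(a))), e))))  →  pair(a, s(m(e, pair(s(e), a), e)))   [R3 at 2.1.3]
3. pair(a, s(m(e, pair(s(e), a), e)))  →  pair(a, s(e))   [R3 at 2.1]

yes — NF(t₁) = pair(a, s(e)), NF(t₂) = pair(a, s(e))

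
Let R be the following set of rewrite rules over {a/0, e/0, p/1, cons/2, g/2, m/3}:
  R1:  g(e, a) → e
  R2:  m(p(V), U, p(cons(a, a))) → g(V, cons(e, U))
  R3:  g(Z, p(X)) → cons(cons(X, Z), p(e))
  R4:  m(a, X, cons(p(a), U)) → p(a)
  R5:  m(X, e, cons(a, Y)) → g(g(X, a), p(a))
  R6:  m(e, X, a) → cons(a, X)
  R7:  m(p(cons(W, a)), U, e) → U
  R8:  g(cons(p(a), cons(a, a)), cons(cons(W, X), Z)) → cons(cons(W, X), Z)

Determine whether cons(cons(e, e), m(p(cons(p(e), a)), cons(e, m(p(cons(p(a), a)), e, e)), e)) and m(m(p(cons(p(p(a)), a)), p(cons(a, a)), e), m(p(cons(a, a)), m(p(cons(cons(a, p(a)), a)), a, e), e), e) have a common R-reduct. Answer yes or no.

Reduce t₁ = cons(cons(e, e), m(p(cons(p(e), a)), cons(e, m(p(cons(p(a), a)), e, e)), e)):
1. cons(cons(e, e), m(p(cons(p(e), a)), cons(e, m(p(cons(p(a), a)), e, e)), e))  →  cons(cons(e, e), cons(e, m(p(cons(p(a), a)), e, e)))   [R7 at 2]
2. cons(cons(e, e), cons(e, m(p(cons(p(a), a)), e, e)))  →  cons(cons(e, e), cons(e, e))   [R7 at 2.2]

Reduce t₂ = m(m(p(cons(p(p(a)), a)), p(cons(a, a)), e), m(p(cons(a, a)), m(p(cons(cons(a, p(a)), a)), a, e), e), e):
1. m(m(p(cons(p(p(a)), a)), p(cons(a, a)), e), m(p(cons(a, a)), m(p(cons(cons(a, p(a)), a)), a, e), e), e)  →  m(p(cons(a, a)), m(p(cons(a, a)), m(p(cons(cons(a, p(a)), a)), a, e), e), e)   [R7 at 1]
2. m(p(cons(a, a)), m(p(cons(a, a)), m(p(cons(cons(a, p(a)), a)), a, e), e), e)  →  m(p(cons(a, a)), m(p(cons(cons(a, p(a)), a)), a, e), e)   [R7 at ε]
3. m(p(cons(a, a)), m(p(cons(cons(a, p(a)), a)), a, e), e)  →  m(p(cons(cons(a, p(a)), a)), a, e)   [R7 at ε]
4. m(p(cons(cons(a, p(a)), a)), a, e)  →  a   [R7 at ε]

no — NF(t₁) = cons(cons(e, e), cons(e, e)), NF(t₂) = a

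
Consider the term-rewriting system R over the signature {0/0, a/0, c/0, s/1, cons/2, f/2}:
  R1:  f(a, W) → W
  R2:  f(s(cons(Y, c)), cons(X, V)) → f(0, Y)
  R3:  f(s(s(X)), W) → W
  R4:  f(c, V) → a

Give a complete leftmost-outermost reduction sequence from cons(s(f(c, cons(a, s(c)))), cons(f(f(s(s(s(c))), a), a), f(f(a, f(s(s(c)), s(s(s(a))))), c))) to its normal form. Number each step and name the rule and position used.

1. cons(s(f(c, cons(a, s(c)))), cons(f(f(s(s(s(c))), a), a), f(f(a, f(s(s(c)), s(s(s(a))))), c)))  →  cons(s(a), cons(f(f(s(s(s(c))), a), a), f(f(a, f(s(s(c)), s(s(s(a))))), c)))   [R4 at 1.1]
2. cons(s(a), cons(f(f(s(s(s(c))), a), a), f(f(a, f(s(s(c)), s(s(s(a))))), c)))  →  cons(s(a), cons(f(a, a), f(f(a, f(s(s(c)), s(s(s(a))))), c)))   [R3 at 2.1.1]
3. cons(s(a), cons(f(a, a), f(f(a, f(s(s(c)), s(s(s(a))))), c)))  →  cons(s(a), cons(a, f(f(a, f(s(s(c)), s(s(s(a))))), c)))   [R1 at 2.1]
4. cons(s(a), cons(a, f(f(a, f(s(s(c)), s(s(s(a))))), c)))  →  cons(s(a), cons(a, f(f(s(s(c)), s(s(s(a)))), c)))   [R1 at 2.2.1]
5. cons(s(a), cons(a, f(f(s(s(c)), s(s(s(a)))), c)))  →  cons(s(a), cons(a, f(s(s(s(a))), c)))   [R3 at 2.2.1]
6. cons(s(a), cons(a, f(s(s(s(a))), c)))  →  cons(s(a), cons(a, c))   [R3 at 2.2]

cons(s(a), cons(a, c))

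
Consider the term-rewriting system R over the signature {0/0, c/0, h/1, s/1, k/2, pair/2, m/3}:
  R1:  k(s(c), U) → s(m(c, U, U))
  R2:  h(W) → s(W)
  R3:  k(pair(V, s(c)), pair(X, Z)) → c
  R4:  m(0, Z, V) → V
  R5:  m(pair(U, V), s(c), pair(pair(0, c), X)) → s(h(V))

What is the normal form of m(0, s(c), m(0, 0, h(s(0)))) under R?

1. m(0, s(c), m(0, 0, h(s(0))))  →  m(0, 0, h(s(0)))   [R4 at ε]
2. m(0, 0, h(s(0)))  →  h(s(0))   [R4 at ε]
3. h(s(0))  →  s(s(0))   [R2 at ε]

s(s(0))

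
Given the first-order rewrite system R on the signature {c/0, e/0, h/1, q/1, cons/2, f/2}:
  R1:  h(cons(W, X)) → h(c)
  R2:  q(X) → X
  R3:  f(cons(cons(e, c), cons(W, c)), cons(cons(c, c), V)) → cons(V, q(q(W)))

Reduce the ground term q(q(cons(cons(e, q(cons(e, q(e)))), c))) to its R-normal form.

cons(cons(e, cons(e, e)), c)

1. q(q(cons(cons(e, q(cons(e, q(e)))), c)))  →  q(cons(cons(e, q(cons(e, q(e)))), c))   [R2 at ε]
2. q(cons(cons(e, q(cons(e, q(e)))), c))  →  cons(cons(e, q(cons(e, q(e)))), c)   [R2 at ε]
3. cons(cons(e, q(cons(e, q(e)))), c)  →  cons(cons(e, cons(e, q(e))), c)   [R2 at 1.2]
4. cons(cons(e, cons(e, q(e))), c)  →  cons(cons(e, cons(e, e)), c)   [R2 at 1.2.2]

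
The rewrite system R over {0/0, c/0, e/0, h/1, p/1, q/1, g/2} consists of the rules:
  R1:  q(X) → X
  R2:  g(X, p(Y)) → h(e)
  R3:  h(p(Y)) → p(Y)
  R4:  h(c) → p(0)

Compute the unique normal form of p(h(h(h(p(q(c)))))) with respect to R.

1. p(h(h(h(p(q(c))))))  →  p(h(h(p(q(c)))))   [R3 at 1.1.1]
2. p(h(h(p(q(c)))))  →  p(h(p(q(c))))   [R3 at 1.1]
3. p(h(p(q(c))))  →  p(p(q(c)))   [R3 at 1]
4. p(p(q(c)))  →  p(p(c))   [R1 at 1.1]

p(p(c))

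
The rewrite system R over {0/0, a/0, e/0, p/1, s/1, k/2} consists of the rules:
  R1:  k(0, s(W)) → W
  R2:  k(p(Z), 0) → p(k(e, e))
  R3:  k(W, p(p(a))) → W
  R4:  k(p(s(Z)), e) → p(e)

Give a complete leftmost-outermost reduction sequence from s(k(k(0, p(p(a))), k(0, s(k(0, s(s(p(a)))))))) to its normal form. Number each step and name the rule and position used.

1. s(k(k(0, p(p(a))), k(0, s(k(0, s(s(p(a))))))))  →  s(k(0, k(0, s(k(0, s(s(p(a))))))))   [R3 at 1.1]
2. s(k(0, k(0, s(k(0, s(s(p(a))))))))  →  s(k(0, k(0, s(s(p(a))))))   [R1 at 1.2]
3. s(k(0, k(0, s(s(p(a))))))  →  s(k(0, s(p(a))))   [R1 at 1.2]
4. s(k(0, s(p(a))))  →  s(p(a))   [R1 at 1]

s(p(a))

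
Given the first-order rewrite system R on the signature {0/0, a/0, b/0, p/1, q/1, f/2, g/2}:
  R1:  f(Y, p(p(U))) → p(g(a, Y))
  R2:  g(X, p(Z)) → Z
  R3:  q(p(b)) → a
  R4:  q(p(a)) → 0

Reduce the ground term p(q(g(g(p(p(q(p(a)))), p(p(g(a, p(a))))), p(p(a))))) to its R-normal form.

p(0)

1. p(q(g(g(p(p(q(p(a)))), p(p(g(a, p(a))))), p(p(a)))))  →  p(q(p(a)))   [R2 at 1.1]
2. p(q(p(a)))  →  p(0)   [R4 at 1]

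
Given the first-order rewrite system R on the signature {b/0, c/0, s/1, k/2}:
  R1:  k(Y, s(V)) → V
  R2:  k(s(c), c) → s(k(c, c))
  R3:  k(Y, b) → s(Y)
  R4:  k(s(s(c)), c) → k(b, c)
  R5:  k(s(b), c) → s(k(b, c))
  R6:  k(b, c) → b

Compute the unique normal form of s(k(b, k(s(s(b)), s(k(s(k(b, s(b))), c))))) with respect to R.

1. s(k(b, k(s(s(b)), s(k(s(k(b, s(b))), c)))))  →  s(k(b, k(s(k(b, s(b))), c)))   [R1 at 1.2]
2. s(k(b, k(s(k(b, s(b))), c)))  →  s(k(b, k(s(b), c)))   [R1 at 1.2.1.1]
3. s(k(b, k(s(b), c)))  →  s(k(b, s(k(b, c))))   [R5 at 1.2]
4. s(k(b, s(k(b, c))))  →  s(k(b, c))   [R1 at 1]
5. s(k(b, c))  →  s(b)   [R6 at 1]

s(b)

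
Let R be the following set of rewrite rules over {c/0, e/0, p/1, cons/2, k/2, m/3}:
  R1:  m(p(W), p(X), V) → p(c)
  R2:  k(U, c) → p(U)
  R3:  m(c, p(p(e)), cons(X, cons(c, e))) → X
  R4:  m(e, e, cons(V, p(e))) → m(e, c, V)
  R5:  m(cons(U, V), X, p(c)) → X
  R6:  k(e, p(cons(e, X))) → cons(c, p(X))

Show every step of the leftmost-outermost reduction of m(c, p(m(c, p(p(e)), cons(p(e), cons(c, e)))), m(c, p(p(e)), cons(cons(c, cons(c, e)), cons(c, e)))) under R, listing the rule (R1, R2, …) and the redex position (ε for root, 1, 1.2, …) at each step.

c

1. m(c, p(m(c, p(p(e)), cons(p(e), cons(c, e)))), m(c, p(p(e)), cons(cons(c, cons(c, e)), cons(c, e))))  →  m(c, p(p(e)), m(c, p(p(e)), cons(cons(c, cons(c, e)), cons(c, e))))   [R3 at 2.1]
2. m(c, p(p(e)), m(c, p(p(e)), cons(cons(c, cons(c, e)), cons(c, e))))  →  m(c, p(p(e)), cons(c, cons(c, e)))   [R3 at 3]
3. m(c, p(p(e)), cons(c, cons(c, e)))  →  c   [R3 at ε]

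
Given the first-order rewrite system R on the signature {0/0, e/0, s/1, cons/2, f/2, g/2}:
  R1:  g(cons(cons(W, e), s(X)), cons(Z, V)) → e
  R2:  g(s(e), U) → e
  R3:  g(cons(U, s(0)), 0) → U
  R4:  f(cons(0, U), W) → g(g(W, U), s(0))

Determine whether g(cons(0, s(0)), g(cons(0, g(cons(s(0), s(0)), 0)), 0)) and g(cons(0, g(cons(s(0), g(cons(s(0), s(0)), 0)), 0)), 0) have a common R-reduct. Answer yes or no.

yes — NF(t₁) = 0, NF(t₂) = 0

Reduce t₁ = g(cons(0, s(0)), g(cons(0, g(cons(s(0), s(0)), 0)), 0)):
1. g(cons(0, s(0)), g(cons(0, g(cons(s(0), s(0)), 0)), 0))  →  g(cons(0, s(0)), g(cons(0, s(0)), 0))   [R3 at 2.1.2]
2. g(cons(0, s(0)), g(cons(0, s(0)), 0))  →  g(cons(0, s(0)), 0)   [R3 at 2]
3. g(cons(0, s(0)), 0)  →  0   [R3 at ε]

Reduce t₂ = g(cons(0, g(cons(s(0), g(cons(s(0), s(0)), 0)), 0)), 0):
1. g(cons(0, g(cons(s(0), g(cons(s(0), s(0)), 0)), 0)), 0)  →  g(cons(0, g(cons(s(0), s(0)), 0)), 0)   [R3 at 1.2.1.2]
2. g(cons(0, g(cons(s(0), s(0)), 0)), 0)  →  g(cons(0, s(0)), 0)   [R3 at 1.2]
3. g(cons(0, s(0)), 0)  →  0   [R3 at ε]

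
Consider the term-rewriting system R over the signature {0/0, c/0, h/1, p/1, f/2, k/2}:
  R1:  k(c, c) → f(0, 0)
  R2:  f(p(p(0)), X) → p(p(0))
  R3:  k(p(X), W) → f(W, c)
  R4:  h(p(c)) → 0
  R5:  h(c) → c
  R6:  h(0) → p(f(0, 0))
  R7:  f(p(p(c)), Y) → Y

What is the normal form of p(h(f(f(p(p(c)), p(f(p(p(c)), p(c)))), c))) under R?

1. p(h(f(f(p(p(c)), p(f(p(p(c)), p(c)))), c)))  →  p(h(f(p(f(p(p(c)), p(c))), c)))   [R7 at 1.1.1]
2. p(h(f(p(f(p(p(c)), p(c))), c)))  →  p(h(f(p(p(c)), c)))   [R7 at 1.1.1.1]
3. p(h(f(p(p(c)), c)))  →  p(h(c))   [R7 at 1.1]
4. p(h(c))  →  p(c)   [R5 at 1]

p(c)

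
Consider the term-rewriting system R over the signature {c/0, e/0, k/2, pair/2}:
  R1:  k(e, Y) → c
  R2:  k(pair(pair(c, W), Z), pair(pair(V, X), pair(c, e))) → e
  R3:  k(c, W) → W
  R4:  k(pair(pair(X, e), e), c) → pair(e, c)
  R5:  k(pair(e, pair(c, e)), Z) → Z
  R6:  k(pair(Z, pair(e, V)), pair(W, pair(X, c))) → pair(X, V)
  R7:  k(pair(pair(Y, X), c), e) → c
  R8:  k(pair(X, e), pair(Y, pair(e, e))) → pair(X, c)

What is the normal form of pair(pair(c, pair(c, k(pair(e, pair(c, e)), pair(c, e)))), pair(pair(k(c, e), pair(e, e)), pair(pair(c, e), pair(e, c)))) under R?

1. pair(pair(c, pair(c, k(pair(e, pair(c, e)), pair(c, e)))), pair(pair(k(c, e), pair(e, e)), pair(pair(c, e), pair(e, c))))  →  pair(pair(c, pair(c, pair(c, e))), pair(pair(k(c, e), pair(e, e)), pair(pair(c, e), pair(e, c))))   [R5 at 1.2.2]
2. pair(pair(c, pair(c, pair(c, e))), pair(pair(k(c, e), pair(e, e)), pair(pair(c, e), pair(e, c))))  →  pair(pair(c, pair(c, pair(c, e))), pair(pair(e, pair(e, e)), pair(pair(c, e), pair(e, c))))   [R3 at 2.1.1]

pair(pair(c, pair(c, pair(c, e))), pair(pair(e, pair(e, e)), pair(pair(c, e), pair(e, c))))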